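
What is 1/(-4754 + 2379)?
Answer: -1/2375 ≈ -0.00042105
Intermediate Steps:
1/(-4754 + 2379) = 1/(-2375) = -1/2375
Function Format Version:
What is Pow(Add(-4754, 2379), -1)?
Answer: Rational(-1, 2375) ≈ -0.00042105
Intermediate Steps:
Pow(Add(-4754, 2379), -1) = Pow(-2375, -1) = Rational(-1, 2375)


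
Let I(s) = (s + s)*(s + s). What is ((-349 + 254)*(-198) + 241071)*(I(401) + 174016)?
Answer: 212379950820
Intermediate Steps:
I(s) = 4*s**2 (I(s) = (2*s)*(2*s) = 4*s**2)
((-349 + 254)*(-198) + 241071)*(I(401) + 174016) = ((-349 + 254)*(-198) + 241071)*(4*401**2 + 174016) = (-95*(-198) + 241071)*(4*160801 + 174016) = (18810 + 241071)*(643204 + 174016) = 259881*817220 = 212379950820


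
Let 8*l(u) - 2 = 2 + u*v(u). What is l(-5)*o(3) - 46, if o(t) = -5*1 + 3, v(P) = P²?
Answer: -63/4 ≈ -15.750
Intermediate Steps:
l(u) = ½ + u³/8 (l(u) = ¼ + (2 + u*u²)/8 = ¼ + (2 + u³)/8 = ¼ + (¼ + u³/8) = ½ + u³/8)
o(t) = -2 (o(t) = -5 + 3 = -2)
l(-5)*o(3) - 46 = (½ + (⅛)*(-5)³)*(-2) - 46 = (½ + (⅛)*(-125))*(-2) - 46 = (½ - 125/8)*(-2) - 46 = -121/8*(-2) - 46 = 121/4 - 46 = -63/4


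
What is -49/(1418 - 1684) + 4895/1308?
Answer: 97583/24852 ≈ 3.9266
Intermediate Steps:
-49/(1418 - 1684) + 4895/1308 = -49/(-266) + 4895*(1/1308) = -49*(-1/266) + 4895/1308 = 7/38 + 4895/1308 = 97583/24852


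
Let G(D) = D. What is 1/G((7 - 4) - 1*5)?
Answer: -1/2 ≈ -0.50000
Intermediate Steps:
1/G((7 - 4) - 1*5) = 1/((7 - 4) - 1*5) = 1/(3 - 5) = 1/(-2) = -1/2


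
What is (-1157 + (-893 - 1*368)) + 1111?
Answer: -1307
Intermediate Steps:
(-1157 + (-893 - 1*368)) + 1111 = (-1157 + (-893 - 368)) + 1111 = (-1157 - 1261) + 1111 = -2418 + 1111 = -1307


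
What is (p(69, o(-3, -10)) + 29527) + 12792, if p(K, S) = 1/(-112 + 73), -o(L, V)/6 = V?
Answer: 1650440/39 ≈ 42319.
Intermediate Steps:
o(L, V) = -6*V
p(K, S) = -1/39 (p(K, S) = 1/(-39) = -1/39)
(p(69, o(-3, -10)) + 29527) + 12792 = (-1/39 + 29527) + 12792 = 1151552/39 + 12792 = 1650440/39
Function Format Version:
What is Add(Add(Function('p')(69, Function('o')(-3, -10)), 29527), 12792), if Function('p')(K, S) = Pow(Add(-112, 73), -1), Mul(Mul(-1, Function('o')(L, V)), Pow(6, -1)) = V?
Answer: Rational(1650440, 39) ≈ 42319.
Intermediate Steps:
Function('o')(L, V) = Mul(-6, V)
Function('p')(K, S) = Rational(-1, 39) (Function('p')(K, S) = Pow(-39, -1) = Rational(-1, 39))
Add(Add(Function('p')(69, Function('o')(-3, -10)), 29527), 12792) = Add(Add(Rational(-1, 39), 29527), 12792) = Add(Rational(1151552, 39), 12792) = Rational(1650440, 39)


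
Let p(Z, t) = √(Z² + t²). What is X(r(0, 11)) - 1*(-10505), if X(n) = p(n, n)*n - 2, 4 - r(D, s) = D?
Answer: 10503 + 16*√2 ≈ 10526.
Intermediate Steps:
r(D, s) = 4 - D
X(n) = -2 + n*√2*√(n²) (X(n) = √(n² + n²)*n - 2 = √(2*n²)*n - 2 = (√2*√(n²))*n - 2 = n*√2*√(n²) - 2 = -2 + n*√2*√(n²))
X(r(0, 11)) - 1*(-10505) = (-2 + (4 - 1*0)*√2*√((4 - 1*0)²)) - 1*(-10505) = (-2 + (4 + 0)*√2*√((4 + 0)²)) + 10505 = (-2 + 4*√2*√(4²)) + 10505 = (-2 + 4*√2*√16) + 10505 = (-2 + 4*√2*4) + 10505 = (-2 + 16*√2) + 10505 = 10503 + 16*√2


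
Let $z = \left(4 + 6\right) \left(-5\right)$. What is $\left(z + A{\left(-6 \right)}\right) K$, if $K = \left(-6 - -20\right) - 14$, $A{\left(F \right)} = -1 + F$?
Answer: $0$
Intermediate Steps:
$K = 0$ ($K = \left(-6 + 20\right) - 14 = 14 - 14 = 0$)
$z = -50$ ($z = 10 \left(-5\right) = -50$)
$\left(z + A{\left(-6 \right)}\right) K = \left(-50 - 7\right) 0 = \left(-57\right) 0 = 0$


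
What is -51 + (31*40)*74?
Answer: 91709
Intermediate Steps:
-51 + (31*40)*74 = -51 + 1240*74 = -51 + 91760 = 91709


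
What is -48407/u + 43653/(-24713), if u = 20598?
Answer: -2095446685/509038374 ≈ -4.1165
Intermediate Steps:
-48407/u + 43653/(-24713) = -48407/20598 + 43653/(-24713) = -48407*1/20598 + 43653*(-1/24713) = -48407/20598 - 43653/24713 = -2095446685/509038374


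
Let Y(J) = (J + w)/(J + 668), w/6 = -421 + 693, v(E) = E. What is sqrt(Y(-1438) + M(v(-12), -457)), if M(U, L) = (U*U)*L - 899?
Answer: 6*I*sqrt(274657845)/385 ≈ 258.28*I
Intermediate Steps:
w = 1632 (w = 6*(-421 + 693) = 6*272 = 1632)
Y(J) = (1632 + J)/(668 + J) (Y(J) = (J + 1632)/(J + 668) = (1632 + J)/(668 + J))
M(U, L) = -899 + L*U**2 (M(U, L) = U**2*L - 899 = L*U**2 - 899 = -899 + L*U**2)
sqrt(Y(-1438) + M(v(-12), -457)) = sqrt((1632 - 1438)/(668 - 1438) + (-899 - 457*(-12)**2)) = sqrt(194/(-770) + (-899 - 457*144)) = sqrt(-1/770*194 + (-899 - 65808)) = sqrt(-97/385 - 66707) = sqrt(-25682292/385) = 6*I*sqrt(274657845)/385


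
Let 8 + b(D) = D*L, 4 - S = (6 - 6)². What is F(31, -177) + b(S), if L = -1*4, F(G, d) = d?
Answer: -201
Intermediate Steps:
L = -4
S = 4 (S = 4 - (6 - 6)² = 4 - 1*0² = 4 - 1*0 = 4 + 0 = 4)
b(D) = -8 - 4*D (b(D) = -8 + D*(-4) = -8 - 4*D)
F(31, -177) + b(S) = -177 + (-8 - 4*4) = -177 + (-8 - 16) = -177 - 24 = -201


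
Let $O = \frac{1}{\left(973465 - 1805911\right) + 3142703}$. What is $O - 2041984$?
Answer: $- \frac{4717507829887}{2310257} \approx -2.042 \cdot 10^{6}$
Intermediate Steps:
$O = \frac{1}{2310257}$ ($O = \frac{1}{-832446 + 3142703} = \frac{1}{2310257} \approx 4.3285 \cdot 10^{-7}$)
$O - 2041984 = \frac{1}{2310257} - 2041984 = - \frac{4717507829887}{2310257}$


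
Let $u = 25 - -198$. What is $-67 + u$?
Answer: $156$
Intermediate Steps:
$u = 223$ ($u = 25 + 198 = 223$)
$-67 + u = -67 + 223 = 156$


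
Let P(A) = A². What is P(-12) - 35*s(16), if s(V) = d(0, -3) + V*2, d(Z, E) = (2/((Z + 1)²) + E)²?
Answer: -1011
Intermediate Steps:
d(Z, E) = (E + 2/(1 + Z)²)² (d(Z, E) = (2/((1 + Z)²) + E)² = (2/(1 + Z)² + E)² = (E + 2/(1 + Z)²)²)
s(V) = 1 + 2*V (s(V) = (2 - 3*(1 + 0)²)²/(1 + 0)⁴ + V*2 = (2 - 3*1²)²/1⁴ + 2*V = 1*(2 - 3*1)² + 2*V = 1*(2 - 3)² + 2*V = 1*(-1)² + 2*V = 1*1 + 2*V = 1 + 2*V)
P(-12) - 35*s(16) = (-12)² - 35*(1 + 2*16) = 144 - 35*(1 + 32) = 144 - 35*33 = 144 - 1155 = -1011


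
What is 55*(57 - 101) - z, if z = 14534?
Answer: -16954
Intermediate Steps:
55*(57 - 101) - z = 55*(57 - 101) - 1*14534 = 55*(-44) - 14534 = -2420 - 14534 = -16954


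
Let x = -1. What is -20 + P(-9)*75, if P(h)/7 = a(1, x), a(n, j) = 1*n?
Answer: 505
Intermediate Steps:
a(n, j) = n
P(h) = 7 (P(h) = 7*1 = 7)
-20 + P(-9)*75 = -20 + 7*75 = -20 + 525 = 505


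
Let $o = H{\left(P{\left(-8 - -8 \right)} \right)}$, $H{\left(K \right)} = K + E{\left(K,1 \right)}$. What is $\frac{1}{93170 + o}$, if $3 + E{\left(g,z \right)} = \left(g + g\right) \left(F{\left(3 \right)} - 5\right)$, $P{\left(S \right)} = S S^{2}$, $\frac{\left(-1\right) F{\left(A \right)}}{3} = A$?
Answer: $\frac{1}{93167} \approx 1.0733 \cdot 10^{-5}$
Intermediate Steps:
$F{\left(A \right)} = - 3 A$
$P{\left(S \right)} = S^{3}$
$E{\left(g,z \right)} = -3 - 28 g$ ($E{\left(g,z \right)} = -3 + \left(g + g\right) \left(\left(-3\right) 3 - 5\right) = -3 + 2 g \left(-9 - 5\right) = -3 + 2 g \left(-14\right) = -3 - 28 g$)
$H{\left(K \right)} = -3 - 27 K$ ($H{\left(K \right)} = K - \left(3 + 28 K\right) = -3 - 27 K$)
$o = -3$ ($o = -3 - 27 \left(-8 - -8\right)^{3} = -3 - 27 \left(-8 + 8\right)^{3} = -3 - 27 \cdot 0^{3} = -3 - 0 = -3 + 0 = -3$)
$\frac{1}{93170 + o} = \frac{1}{93170 - 3} = \frac{1}{93167}$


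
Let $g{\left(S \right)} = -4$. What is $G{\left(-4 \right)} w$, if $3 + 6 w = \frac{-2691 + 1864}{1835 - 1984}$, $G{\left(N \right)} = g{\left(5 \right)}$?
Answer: $- \frac{760}{447} \approx -1.7002$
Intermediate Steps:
$G{\left(N \right)} = -4$
$w = \frac{190}{447}$ ($w = - \frac{1}{2} + \frac{\left(-2691 + 1864\right) \frac{1}{1835 - 1984}}{6} = - \frac{1}{2} + \frac{\left(-827\right) \frac{1}{-149}}{6} = - \frac{1}{2} + \frac{\left(-827\right) \left(- \frac{1}{149}\right)}{6} = - \frac{1}{2} + \frac{1}{6} \cdot \frac{827}{149} = - \frac{1}{2} + \frac{827}{894} = \frac{190}{447} \approx 0.42506$)
$G{\left(-4 \right)} w = \left(-4\right) \frac{190}{447} = - \frac{760}{447}$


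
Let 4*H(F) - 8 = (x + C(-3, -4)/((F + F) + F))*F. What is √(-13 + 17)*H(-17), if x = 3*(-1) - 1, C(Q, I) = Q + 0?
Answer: 75/2 ≈ 37.500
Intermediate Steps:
C(Q, I) = Q
x = -4 (x = -3 - 1 = -4)
H(F) = 2 + F*(-4 - 1/F)/4 (H(F) = 2 + ((-4 - 3/((F + F) + F))*F)/4 = 2 + ((-4 - 3/(2*F + F))*F)/4 = 2 + ((-4 - 3*1/(3*F))*F)/4 = 2 + ((-4 - 1/F)*F)/4 = 2 + (F*(-4 - 1/F))/4 = 2 + F*(-4 - 1/F)/4)
√(-13 + 17)*H(-17) = √(-13 + 17)*(7/4 - 1*(-17)) = √4*(7/4 + 17) = 2*(75/4) = 75/2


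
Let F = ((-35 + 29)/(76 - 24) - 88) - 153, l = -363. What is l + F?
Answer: -15707/26 ≈ -604.12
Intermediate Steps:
F = -6269/26 (F = (-6/52 - 88) - 153 = (-6*1/52 - 88) - 153 = (-3/26 - 88) - 153 = -2291/26 - 153 = -6269/26 ≈ -241.12)
l + F = -363 - 6269/26 = -15707/26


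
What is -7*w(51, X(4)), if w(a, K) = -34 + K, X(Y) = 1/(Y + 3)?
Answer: 237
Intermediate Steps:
X(Y) = 1/(3 + Y)
-7*w(51, X(4)) = -7*(-34 + 1/(3 + 4)) = -7*(-34 + 1/7) = -7*(-34 + ⅐) = -7*(-237/7) = 237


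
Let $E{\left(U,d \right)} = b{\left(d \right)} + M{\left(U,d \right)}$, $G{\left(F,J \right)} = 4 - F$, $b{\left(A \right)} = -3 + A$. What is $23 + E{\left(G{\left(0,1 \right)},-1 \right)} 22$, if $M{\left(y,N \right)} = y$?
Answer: $23$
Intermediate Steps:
$E{\left(U,d \right)} = -3 + U + d$ ($E{\left(U,d \right)} = \left(-3 + d\right) + U = -3 + U + d$)
$23 + E{\left(G{\left(0,1 \right)},-1 \right)} 22 = 23 + \left(-3 + \left(4 - 0\right) - 1\right) 22 = 23 + \left(-3 + \left(4 + 0\right) - 1\right) 22 = 23 + \left(-3 + 4 - 1\right) 22 = 23 + 0 \cdot 22 = 23 + 0 = 23$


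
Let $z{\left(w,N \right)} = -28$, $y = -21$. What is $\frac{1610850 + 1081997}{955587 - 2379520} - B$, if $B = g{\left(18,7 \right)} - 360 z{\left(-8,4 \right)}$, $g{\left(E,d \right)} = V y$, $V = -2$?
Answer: $- \frac{14415742673}{1423933} \approx -10124.0$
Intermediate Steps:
$g{\left(E,d \right)} = 42$ ($g{\left(E,d \right)} = \left(-2\right) \left(-21\right) = 42$)
$B = 10122$ ($B = 42 - -10080 = 42 + 10080 = 10122$)
$\frac{1610850 + 1081997}{955587 - 2379520} - B = \frac{1610850 + 1081997}{955587 - 2379520} - 10122 = \frac{2692847}{-1423933} - 10122 = 2692847 \left(- \frac{1}{1423933}\right) - 10122 = - \frac{2692847}{1423933} - 10122 = - \frac{14415742673}{1423933}$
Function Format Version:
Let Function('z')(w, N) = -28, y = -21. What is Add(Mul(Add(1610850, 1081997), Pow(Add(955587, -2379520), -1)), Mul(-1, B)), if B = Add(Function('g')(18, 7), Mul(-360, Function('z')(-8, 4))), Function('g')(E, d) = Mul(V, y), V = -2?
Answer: Rational(-14415742673, 1423933) ≈ -10124.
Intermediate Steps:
Function('g')(E, d) = 42 (Function('g')(E, d) = Mul(-2, -21) = 42)
B = 10122 (B = Add(42, Mul(-360, -28)) = Add(42, 10080) = 10122)
Add(Mul(Add(1610850, 1081997), Pow(Add(955587, -2379520), -1)), Mul(-1, B)) = Add(Mul(Add(1610850, 1081997), Pow(Add(955587, -2379520), -1)), Mul(-1, 10122)) = Add(Mul(2692847, Pow(-1423933, -1)), -10122) = Add(Mul(2692847, Rational(-1, 1423933)), -10122) = Add(Rational(-2692847, 1423933), -10122) = Rational(-14415742673, 1423933)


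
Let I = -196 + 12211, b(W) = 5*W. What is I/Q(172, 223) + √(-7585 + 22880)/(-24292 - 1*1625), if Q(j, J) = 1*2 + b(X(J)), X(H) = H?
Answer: 12015/1117 - √15295/25917 ≈ 10.752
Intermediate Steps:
I = 12015
Q(j, J) = 2 + 5*J (Q(j, J) = 1*2 + 5*J = 2 + 5*J)
I/Q(172, 223) + √(-7585 + 22880)/(-24292 - 1*1625) = 12015/(2 + 5*223) + √(-7585 + 22880)/(-24292 - 1*1625) = 12015/(2 + 1115) + √15295/(-24292 - 1625) = 12015/1117 + √15295/(-25917) = 12015*(1/1117) + √15295*(-1/25917) = 12015/1117 - √15295/25917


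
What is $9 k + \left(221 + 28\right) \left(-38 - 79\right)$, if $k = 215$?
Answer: $-27198$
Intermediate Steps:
$9 k + \left(221 + 28\right) \left(-38 - 79\right) = 9 \cdot 215 + \left(221 + 28\right) \left(-38 - 79\right) = 1935 + 249 \left(-117\right) = 1935 - 29133 = -27198$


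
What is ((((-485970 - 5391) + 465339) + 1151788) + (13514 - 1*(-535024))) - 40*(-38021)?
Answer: 3195144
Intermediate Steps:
((((-485970 - 5391) + 465339) + 1151788) + (13514 - 1*(-535024))) - 40*(-38021) = (((-491361 + 465339) + 1151788) + (13514 + 535024)) + 1520840 = ((-26022 + 1151788) + 548538) + 1520840 = (1125766 + 548538) + 1520840 = 1674304 + 1520840 = 3195144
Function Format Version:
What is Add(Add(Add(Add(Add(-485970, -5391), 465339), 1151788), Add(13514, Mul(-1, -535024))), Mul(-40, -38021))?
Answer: 3195144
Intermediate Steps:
Add(Add(Add(Add(Add(-485970, -5391), 465339), 1151788), Add(13514, Mul(-1, -535024))), Mul(-40, -38021)) = Add(Add(Add(Add(-491361, 465339), 1151788), Add(13514, 535024)), 1520840) = Add(Add(Add(-26022, 1151788), 548538), 1520840) = Add(Add(1125766, 548538), 1520840) = Add(1674304, 1520840) = 3195144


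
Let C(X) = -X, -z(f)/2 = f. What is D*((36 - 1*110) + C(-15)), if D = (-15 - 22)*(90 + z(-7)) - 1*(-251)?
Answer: 212223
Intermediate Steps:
z(f) = -2*f
D = -3597 (D = (-15 - 22)*(90 - 2*(-7)) - 1*(-251) = -37*(90 + 14) + 251 = -37*104 + 251 = -3848 + 251 = -3597)
D*((36 - 1*110) + C(-15)) = -3597*((36 - 1*110) - 1*(-15)) = -3597*((36 - 110) + 15) = -3597*(-74 + 15) = -3597*(-59) = 212223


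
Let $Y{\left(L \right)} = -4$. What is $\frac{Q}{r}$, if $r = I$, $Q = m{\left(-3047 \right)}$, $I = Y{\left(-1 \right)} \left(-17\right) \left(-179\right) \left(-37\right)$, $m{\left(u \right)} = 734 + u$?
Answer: $- \frac{2313}{450364} \approx -0.0051358$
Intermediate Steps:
$I = 450364$ ($I = \left(-4\right) \left(-17\right) \left(-179\right) \left(-37\right) = 68 \left(-179\right) \left(-37\right) = \left(-12172\right) \left(-37\right) = 450364$)
$Q = -2313$ ($Q = 734 - 3047 = -2313$)
$r = 450364$
$\frac{Q}{r} = - \frac{2313}{450364}$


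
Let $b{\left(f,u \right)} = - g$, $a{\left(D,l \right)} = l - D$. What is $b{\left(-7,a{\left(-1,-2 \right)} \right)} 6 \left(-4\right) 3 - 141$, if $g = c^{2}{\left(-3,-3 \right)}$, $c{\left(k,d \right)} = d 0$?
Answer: $-141$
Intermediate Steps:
$c{\left(k,d \right)} = 0$
$g = 0$ ($g = 0^{2} = 0$)
$b{\left(f,u \right)} = 0$ ($b{\left(f,u \right)} = \left(-1\right) 0 = 0$)
$b{\left(-7,a{\left(-1,-2 \right)} \right)} 6 \left(-4\right) 3 - 141 = 0 \cdot 6 \left(-4\right) 3 - 141 = 0 \left(\left(-24\right) 3\right) - 141 = 0 \left(-72\right) - 141 = 0 - 141 = -141$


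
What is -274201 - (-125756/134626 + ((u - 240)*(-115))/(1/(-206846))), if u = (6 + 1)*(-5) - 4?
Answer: 446714627414795/67313 ≈ 6.6364e+9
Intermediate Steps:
u = -39 (u = 7*(-5) - 4 = -35 - 4 = -39)
-274201 - (-125756/134626 + ((u - 240)*(-115))/(1/(-206846))) = -274201 - (-125756/134626 + ((-39 - 240)*(-115))/(1/(-206846))) = -274201 - (-125756*1/134626 + (-279*(-115))/(-1/206846)) = -274201 - (-62878/67313 + 32085*(-206846)) = -274201 - (-62878/67313 - 6636653910) = -274201 - 1*(-446733084706708/67313) = -274201 + 446733084706708/67313 = 446714627414795/67313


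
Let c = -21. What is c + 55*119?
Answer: 6524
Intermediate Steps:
c + 55*119 = -21 + 55*119 = -21 + 6545 = 6524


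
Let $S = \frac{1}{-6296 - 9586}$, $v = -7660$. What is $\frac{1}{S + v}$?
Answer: $- \frac{15882}{121656121} \approx -0.00013055$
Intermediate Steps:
$S = - \frac{1}{15882}$ ($S = \frac{1}{-15882} = - \frac{1}{15882} \approx -6.2964 \cdot 10^{-5}$)
$\frac{1}{S + v} = \frac{1}{- \frac{1}{15882} - 7660} = \frac{1}{- \frac{121656121}{15882}} = - \frac{15882}{121656121}$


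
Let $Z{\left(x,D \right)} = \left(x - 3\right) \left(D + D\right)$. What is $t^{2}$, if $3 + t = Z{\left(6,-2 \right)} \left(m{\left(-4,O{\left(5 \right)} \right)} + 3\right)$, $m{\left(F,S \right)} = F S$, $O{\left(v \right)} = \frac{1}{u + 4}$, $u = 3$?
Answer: $\frac{50625}{49} \approx 1033.2$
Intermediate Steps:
$O{\left(v \right)} = \frac{1}{7}$ ($O{\left(v \right)} = \frac{1}{3 + 4} = \frac{1}{7}$)
$Z{\left(x,D \right)} = 2 D \left(-3 + x\right)$ ($Z{\left(x,D \right)} = \left(-3 + x\right) 2 D = 2 D \left(-3 + x\right)$)
$t = - \frac{225}{7}$ ($t = -3 + 2 \left(-2\right) \left(-3 + 6\right) \left(\left(-4\right) \frac{1}{7} + 3\right) = -3 + 2 \left(-2\right) 3 \left(- \frac{4}{7} + 3\right) = -3 - \frac{204}{7} = - \frac{225}{7} \approx -32.143$)
$t^{2} = \left(- \frac{225}{7}\right)^{2} = \frac{50625}{49}$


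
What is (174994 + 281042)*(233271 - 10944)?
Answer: 101389115772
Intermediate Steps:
(174994 + 281042)*(233271 - 10944) = 456036*222327 = 101389115772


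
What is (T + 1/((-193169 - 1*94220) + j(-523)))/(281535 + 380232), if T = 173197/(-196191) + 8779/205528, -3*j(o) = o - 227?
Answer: -3242240801177467/2554030694921250883608 ≈ -1.2695e-6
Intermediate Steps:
j(o) = 227/3 - o/3 (j(o) = -(o - 227)/3 = -(-227 + o)/3 = 227/3 - o/3)
T = -33874472227/40322743848 (T = 173197*(-1/196191) + 8779*(1/205528) = -173197/196191 + 8779/205528 = -33874472227/40322743848 ≈ -0.84008)
(T + 1/((-193169 - 1*94220) + j(-523)))/(281535 + 380232) = (-33874472227/40322743848 + 1/((-193169 - 1*94220) + (227/3 - 1/3*(-523))))/(281535 + 380232) = (-33874472227/40322743848 + 1/((-193169 - 94220) + (227/3 + 523/3)))/661767 = (-33874472227/40322743848 + 1/(-287389 + 250))*(1/661767) = (-33874472227/40322743848 + 1/(-287139))*(1/661767) = (-33874472227/40322743848 - 1/287139)*(1/661767) = -3242240801177467/3859410781923624*1/661767 = -3242240801177467/2554030694921250883608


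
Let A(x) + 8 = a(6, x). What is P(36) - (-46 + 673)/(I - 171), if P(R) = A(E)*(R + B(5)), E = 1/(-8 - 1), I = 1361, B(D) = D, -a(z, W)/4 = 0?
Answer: -390947/1190 ≈ -328.53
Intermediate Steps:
a(z, W) = 0 (a(z, W) = -4*0 = 0)
E = -1/9 (E = 1/(-9) = -1/9 ≈ -0.11111)
A(x) = -8 (A(x) = -8 + 0 = -8)
P(R) = -40 - 8*R (P(R) = -8*(R + 5) = -8*(5 + R) = -40 - 8*R)
P(36) - (-46 + 673)/(I - 171) = (-40 - 8*36) - (-46 + 673)/(1361 - 171) = (-40 - 288) - 627/1190 = -328 - 627/1190 = -390947/1190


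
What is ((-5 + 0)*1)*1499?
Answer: -7495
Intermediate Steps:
((-5 + 0)*1)*1499 = -5*1*1499 = -5*1499 = -7495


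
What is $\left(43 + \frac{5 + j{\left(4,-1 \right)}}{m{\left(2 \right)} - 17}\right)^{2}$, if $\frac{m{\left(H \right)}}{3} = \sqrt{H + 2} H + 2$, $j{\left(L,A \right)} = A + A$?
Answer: $2116$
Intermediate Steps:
$j{\left(L,A \right)} = 2 A$
$m{\left(H \right)} = 6 + 3 H \sqrt{2 + H}$ ($m{\left(H \right)} = 3 \left(\sqrt{H + 2} H + 2\right) = 3 \left(\sqrt{2 + H} H + 2\right) = 3 \left(H \sqrt{2 + H} + 2\right) = 3 \left(2 + H \sqrt{2 + H}\right) = 6 + 3 H \sqrt{2 + H}$)
$\left(43 + \frac{5 + j{\left(4,-1 \right)}}{m{\left(2 \right)} - 17}\right)^{2} = \left(43 + \frac{5 + 2 \left(-1\right)}{\left(6 + 3 \cdot 2 \sqrt{2 + 2}\right) - 17}\right)^{2} = \left(43 + \frac{5 - 2}{\left(6 + 3 \cdot 2 \sqrt{4}\right) - 17}\right)^{2} = \left(43 + \frac{3}{\left(6 + 3 \cdot 2 \cdot 2\right) - 17}\right)^{2} = \left(43 + \frac{3}{\left(6 + 12\right) - 17}\right)^{2} = \left(43 + \frac{3}{18 - 17}\right)^{2} = \left(43 + \frac{3}{1}\right)^{2} = \left(43 + 3 \cdot 1\right)^{2} = \left(43 + 3\right)^{2} = 46^{2} = 2116$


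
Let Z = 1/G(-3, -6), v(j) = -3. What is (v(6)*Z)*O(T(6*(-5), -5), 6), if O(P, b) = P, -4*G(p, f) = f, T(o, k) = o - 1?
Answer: 62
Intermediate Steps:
T(o, k) = -1 + o
G(p, f) = -f/4
Z = 2/3 (Z = 1/(-1/4*(-6)) = 1/(3/2) = 2/3 ≈ 0.66667)
(v(6)*Z)*O(T(6*(-5), -5), 6) = (-3*2/3)*(-1 + 6*(-5)) = -2*(-1 - 30) = -2*(-31) = 62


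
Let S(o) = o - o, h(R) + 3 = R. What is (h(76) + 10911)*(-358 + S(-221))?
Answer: -3932272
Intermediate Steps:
h(R) = -3 + R
S(o) = 0
(h(76) + 10911)*(-358 + S(-221)) = ((-3 + 76) + 10911)*(-358 + 0) = (73 + 10911)*(-358) = 10984*(-358) = -3932272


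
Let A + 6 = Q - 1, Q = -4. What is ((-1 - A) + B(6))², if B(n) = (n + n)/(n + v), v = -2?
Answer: 169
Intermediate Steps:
A = -11 (A = -6 + (-4 - 1) = -6 - 5 = -11)
B(n) = 2*n/(-2 + n) (B(n) = (n + n)/(n - 2) = (2*n)/(-2 + n) = 2*n/(-2 + n))
((-1 - A) + B(6))² = ((-1 - 1*(-11)) + 2*6/(-2 + 6))² = ((-1 + 11) + 2*6/4)² = (10 + 2*6*(¼))² = (10 + 3)² = 13² = 169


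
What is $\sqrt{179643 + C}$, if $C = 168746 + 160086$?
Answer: $215 \sqrt{11} \approx 713.07$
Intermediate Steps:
$C = 328832$
$\sqrt{179643 + C} = \sqrt{179643 + 328832} = \sqrt{508475} = 215 \sqrt{11}$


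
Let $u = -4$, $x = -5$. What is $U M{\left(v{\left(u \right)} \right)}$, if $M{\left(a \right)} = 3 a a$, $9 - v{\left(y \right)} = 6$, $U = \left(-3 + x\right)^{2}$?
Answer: $1728$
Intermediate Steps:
$U = 64$ ($U = \left(-3 - 5\right)^{2} = \left(-8\right)^{2} = 64$)
$v{\left(y \right)} = 3$ ($v{\left(y \right)} = 9 - 6 = 3$)
$M{\left(a \right)} = 3 a^{2}$
$U M{\left(v{\left(u \right)} \right)} = 64 \cdot 3 \cdot 3^{2} = 64 \cdot 3 \cdot 9 = 64 \cdot 27 = 1728$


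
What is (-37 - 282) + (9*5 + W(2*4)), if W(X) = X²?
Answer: -210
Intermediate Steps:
(-37 - 282) + (9*5 + W(2*4)) = (-37 - 282) + (9*5 + (2*4)²) = -319 + (45 + 8²) = -319 + (45 + 64) = -319 + 109 = -210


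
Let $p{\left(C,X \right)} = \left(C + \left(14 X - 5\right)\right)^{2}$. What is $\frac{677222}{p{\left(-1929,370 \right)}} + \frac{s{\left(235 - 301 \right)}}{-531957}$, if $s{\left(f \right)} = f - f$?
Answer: $\frac{338611}{5268258} \approx 0.064274$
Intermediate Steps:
$s{\left(f \right)} = 0$
$p{\left(C,X \right)} = \left(-5 + C + 14 X\right)^{2}$ ($p{\left(C,X \right)} = \left(C + \left(-5 + 14 X\right)\right)^{2} = \left(-5 + C + 14 X\right)^{2}$)
$\frac{677222}{p{\left(-1929,370 \right)}} + \frac{s{\left(235 - 301 \right)}}{-531957} = \frac{677222}{\left(-5 - 1929 + 14 \cdot 370\right)^{2}} + \frac{0}{-531957} = \frac{677222}{\left(-5 - 1929 + 5180\right)^{2}} + 0 \left(- \frac{1}{531957}\right) = \frac{677222}{3246^{2}} + 0 = \frac{677222}{10536516} + 0 = 677222 \cdot \frac{1}{10536516} + 0 = \frac{338611}{5268258} + 0 = \frac{338611}{5268258}$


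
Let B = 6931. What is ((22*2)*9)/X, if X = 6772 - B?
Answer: -132/53 ≈ -2.4906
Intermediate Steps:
X = -159 (X = 6772 - 1*6931 = 6772 - 6931 = -159)
((22*2)*9)/X = ((22*2)*9)/(-159) = (44*9)*(-1/159) = 396*(-1/159) = -132/53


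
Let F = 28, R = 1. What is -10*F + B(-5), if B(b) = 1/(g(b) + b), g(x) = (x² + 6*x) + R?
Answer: -2521/9 ≈ -280.11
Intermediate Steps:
g(x) = 1 + x² + 6*x (g(x) = (x² + 6*x) + 1 = 1 + x² + 6*x)
B(b) = 1/(1 + b² + 7*b) (B(b) = 1/((1 + b² + 6*b) + b) = 1/(1 + b² + 7*b))
-10*F + B(-5) = -10*28 + 1/(1 + (-5)² + 7*(-5)) = -280 + 1/(1 + 25 - 35) = -280 + 1/(-9) = -280 - ⅑ = -2521/9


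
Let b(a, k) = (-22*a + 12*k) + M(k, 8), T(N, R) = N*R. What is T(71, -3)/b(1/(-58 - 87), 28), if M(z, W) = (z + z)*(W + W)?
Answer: -10295/59554 ≈ -0.17287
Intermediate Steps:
M(z, W) = 4*W*z (M(z, W) = (2*z)*(2*W) = 4*W*z)
b(a, k) = -22*a + 44*k (b(a, k) = (-22*a + 12*k) + 4*8*k = (-22*a + 12*k) + 32*k = -22*a + 44*k)
T(71, -3)/b(1/(-58 - 87), 28) = (71*(-3))/(-22/(-58 - 87) + 44*28) = -213/(-22/(-145) + 1232) = -213/(-22*(-1/145) + 1232) = -213/(22/145 + 1232) = -213/178662/145 = -213*145/178662 = -10295/59554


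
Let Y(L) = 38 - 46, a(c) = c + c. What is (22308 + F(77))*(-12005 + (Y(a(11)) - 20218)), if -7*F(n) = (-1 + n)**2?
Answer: -4846897780/7 ≈ -6.9241e+8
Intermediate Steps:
a(c) = 2*c
F(n) = -(-1 + n)**2/7
Y(L) = -8
(22308 + F(77))*(-12005 + (Y(a(11)) - 20218)) = (22308 - (-1 + 77)**2/7)*(-12005 + (-8 - 20218)) = (22308 - 1/7*76**2)*(-12005 - 20226) = (22308 - 1/7*5776)*(-32231) = (22308 - 5776/7)*(-32231) = (150380/7)*(-32231) = -4846897780/7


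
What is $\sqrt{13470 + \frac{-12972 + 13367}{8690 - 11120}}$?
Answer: $\frac{\sqrt{39278046}}{54} \approx 116.06$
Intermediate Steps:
$\sqrt{13470 + \frac{-12972 + 13367}{8690 - 11120}} = \sqrt{13470 + \frac{395}{-2430}} = \sqrt{13470 + 395 \left(- \frac{1}{2430}\right)} = \sqrt{13470 - \frac{79}{486}} = \sqrt{\frac{6546341}{486}} = \frac{\sqrt{39278046}}{54}$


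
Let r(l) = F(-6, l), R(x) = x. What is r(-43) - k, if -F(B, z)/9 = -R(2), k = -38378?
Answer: 38396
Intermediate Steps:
F(B, z) = 18 (F(B, z) = -(-9)*2 = -9*(-2) = 18)
r(l) = 18
r(-43) - k = 18 - 1*(-38378) = 18 + 38378 = 38396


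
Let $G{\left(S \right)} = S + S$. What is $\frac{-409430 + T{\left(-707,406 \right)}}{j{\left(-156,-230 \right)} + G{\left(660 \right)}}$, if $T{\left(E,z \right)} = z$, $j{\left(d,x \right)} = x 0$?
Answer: $- \frac{4648}{15} \approx -309.87$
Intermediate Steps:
$j{\left(d,x \right)} = 0$
$G{\left(S \right)} = 2 S$
$\frac{-409430 + T{\left(-707,406 \right)}}{j{\left(-156,-230 \right)} + G{\left(660 \right)}} = \frac{-409430 + 406}{0 + 2 \cdot 660} = - \frac{409024}{0 + 1320} = - \frac{409024}{1320} = \left(-409024\right) \frac{1}{1320} = - \frac{4648}{15}$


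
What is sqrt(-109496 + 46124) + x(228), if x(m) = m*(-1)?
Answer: -228 + 2*I*sqrt(15843) ≈ -228.0 + 251.74*I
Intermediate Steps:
x(m) = -m
sqrt(-109496 + 46124) + x(228) = sqrt(-109496 + 46124) - 1*228 = sqrt(-63372) - 228 = 2*I*sqrt(15843) - 228 = -228 + 2*I*sqrt(15843)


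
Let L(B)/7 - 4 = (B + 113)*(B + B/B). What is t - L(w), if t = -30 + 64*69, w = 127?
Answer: -210682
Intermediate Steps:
t = 4386 (t = -30 + 4416 = 4386)
L(B) = 28 + 7*(1 + B)*(113 + B) (L(B) = 28 + 7*((B + 113)*(B + B/B)) = 28 + 7*((113 + B)*(B + 1)) = 28 + 7*((113 + B)*(1 + B)) = 28 + 7*((1 + B)*(113 + B)) = 28 + 7*(1 + B)*(113 + B))
t - L(w) = 4386 - (819 + 7*127² + 798*127) = 4386 - (819 + 7*16129 + 101346) = 4386 - (819 + 112903 + 101346) = 4386 - 1*215068 = 4386 - 215068 = -210682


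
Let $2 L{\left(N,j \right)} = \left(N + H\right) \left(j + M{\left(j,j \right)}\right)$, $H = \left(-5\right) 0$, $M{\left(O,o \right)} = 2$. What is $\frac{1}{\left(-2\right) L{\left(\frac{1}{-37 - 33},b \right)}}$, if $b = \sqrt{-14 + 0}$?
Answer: $\frac{70}{9} - \frac{35 i \sqrt{14}}{9} \approx 7.7778 - 14.551 i$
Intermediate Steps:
$b = i \sqrt{14}$ ($b = \sqrt{-14} = i \sqrt{14} \approx 3.7417 i$)
$H = 0$
$L{\left(N,j \right)} = \frac{N \left(2 + j\right)}{2}$ ($L{\left(N,j \right)} = \frac{\left(N + 0\right) \left(j + 2\right)}{2} = \frac{N \left(2 + j\right)}{2}$)
$\frac{1}{\left(-2\right) L{\left(\frac{1}{-37 - 33},b \right)}} = \frac{1}{\left(-2\right) \frac{2 + i \sqrt{14}}{2 \left(-37 - 33\right)}} = \frac{1}{\left(-2\right) \frac{2 + i \sqrt{14}}{2 \left(-70\right)}} = \frac{1}{\left(-2\right) \frac{1}{2} \left(- \frac{1}{70}\right) \left(2 + i \sqrt{14}\right)} = \frac{1}{\left(-2\right) \left(- \frac{1}{70} - \frac{i \sqrt{14}}{140}\right)} = \frac{1}{\frac{1}{35} + \frac{i \sqrt{14}}{70}}$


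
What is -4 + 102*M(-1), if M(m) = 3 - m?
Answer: 404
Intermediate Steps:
-4 + 102*M(-1) = -4 + 102*(3 - 1*(-1)) = -4 + 102*(3 + 1) = -4 + 102*4 = -4 + 408 = 404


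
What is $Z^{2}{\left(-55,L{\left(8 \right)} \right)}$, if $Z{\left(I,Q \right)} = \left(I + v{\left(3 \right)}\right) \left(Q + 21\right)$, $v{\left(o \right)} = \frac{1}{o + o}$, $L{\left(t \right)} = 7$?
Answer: $\frac{21215236}{9} \approx 2.3572 \cdot 10^{6}$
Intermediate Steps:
$v{\left(o \right)} = \frac{1}{2 o}$
$Z{\left(I,Q \right)} = \left(21 + Q\right) \left(\frac{1}{6} + I\right)$ ($Z{\left(I,Q \right)} = \left(I + \frac{1}{2 \cdot 3}\right) \left(Q + 21\right) = \left(I + \frac{1}{2} \cdot \frac{1}{3}\right) \left(21 + Q\right) = \left(I + \frac{1}{6}\right) \left(21 + Q\right) = \left(\frac{1}{6} + I\right) \left(21 + Q\right) = \left(21 + Q\right) \left(\frac{1}{6} + I\right)$)
$Z^{2}{\left(-55,L{\left(8 \right)} \right)} = \left(\frac{7}{2} + 21 \left(-55\right) + \frac{1}{6} \cdot 7 - 385\right)^{2} = \left(\frac{7}{2} - 1155 + \frac{7}{6} - 385\right)^{2} = \left(- \frac{4606}{3}\right)^{2} = \frac{21215236}{9}$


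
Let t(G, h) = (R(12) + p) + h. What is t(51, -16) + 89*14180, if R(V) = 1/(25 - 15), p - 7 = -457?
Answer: 12615541/10 ≈ 1.2616e+6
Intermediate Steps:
p = -450 (p = 7 - 457 = -450)
R(V) = 1/10
t(G, h) = -4499/10 + h (t(G, h) = (1/10 - 450) + h = -4499/10 + h)
t(51, -16) + 89*14180 = (-4499/10 - 16) + 89*14180 = -4659/10 + 1262020 = 12615541/10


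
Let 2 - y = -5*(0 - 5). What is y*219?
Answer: -5037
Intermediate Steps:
y = -23 (y = 2 - (-5)*(0 - 5) = 2 - (-5)*(-5) = 2 - 1*25 = 2 - 25 = -23)
y*219 = -23*219 = -5037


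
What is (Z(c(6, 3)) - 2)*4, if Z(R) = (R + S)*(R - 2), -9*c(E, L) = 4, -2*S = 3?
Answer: 892/81 ≈ 11.012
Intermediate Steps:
S = -3/2 (S = -½*3 = -3/2 ≈ -1.5000)
c(E, L) = -4/9 (c(E, L) = -⅑*4 = -4/9)
Z(R) = (-2 + R)*(-3/2 + R) (Z(R) = (R - 3/2)*(R - 2) = (-3/2 + R)*(-2 + R) = (-2 + R)*(-3/2 + R))
(Z(c(6, 3)) - 2)*4 = ((3 + (-4/9)² - 7/2*(-4/9)) - 2)*4 = ((3 + 16/81 + 14/9) - 2)*4 = (385/81 - 2)*4 = (223/81)*4 = 892/81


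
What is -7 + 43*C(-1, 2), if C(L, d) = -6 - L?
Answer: -222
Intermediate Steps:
-7 + 43*C(-1, 2) = -7 + 43*(-6 - 1*(-1)) = -7 + 43*(-6 + 1) = -7 + 43*(-5) = -7 - 215 = -222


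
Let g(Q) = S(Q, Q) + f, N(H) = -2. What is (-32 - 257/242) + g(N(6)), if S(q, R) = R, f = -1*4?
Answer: -9453/242 ≈ -39.062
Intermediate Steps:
f = -4
g(Q) = -4 + Q (g(Q) = Q - 4 = -4 + Q)
(-32 - 257/242) + g(N(6)) = (-32 - 257/242) + (-4 - 2) = (-32 - 257*1/242) - 6 = (-32 - 257/242) - 6 = -8001/242 - 6 = -9453/242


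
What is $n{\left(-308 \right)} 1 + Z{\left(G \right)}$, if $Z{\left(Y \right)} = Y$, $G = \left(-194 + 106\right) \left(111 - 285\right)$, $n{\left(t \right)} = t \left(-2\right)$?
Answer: $15928$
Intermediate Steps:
$n{\left(t \right)} = - 2 t$
$G = 15312$ ($G = \left(-88\right) \left(-174\right) = 15312$)
$n{\left(-308 \right)} 1 + Z{\left(G \right)} = \left(-2\right) \left(-308\right) 1 + 15312 = 616 \cdot 1 + 15312 = 616 + 15312 = 15928$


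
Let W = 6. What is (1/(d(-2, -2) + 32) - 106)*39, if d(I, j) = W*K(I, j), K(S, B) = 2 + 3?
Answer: -256269/62 ≈ -4133.4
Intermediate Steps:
K(S, B) = 5
d(I, j) = 30 (d(I, j) = 6*5 = 30)
(1/(d(-2, -2) + 32) - 106)*39 = (1/(30 + 32) - 106)*39 = (1/62 - 106)*39 = -6571/62*39 = -256269/62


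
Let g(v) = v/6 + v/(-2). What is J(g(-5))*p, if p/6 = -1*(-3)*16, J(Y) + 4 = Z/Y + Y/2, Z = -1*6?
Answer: -9744/5 ≈ -1948.8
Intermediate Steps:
Z = -6
g(v) = -v/3 (g(v) = v*(⅙) + v*(-½) = v/6 - v/2 = -v/3)
J(Y) = -4 + Y/2 - 6/Y (J(Y) = -4 + (-6/Y + Y/2) = -4 + (Y/2 - 6/Y) = -4 + Y/2 - 6/Y)
p = 288 (p = 6*(-1*(-3)*16) = 6*(3*16) = 6*48 = 288)
J(g(-5))*p = (-4 + (-⅓*(-5))/2 - 6/((-⅓*(-5))))*288 = (-4 + (½)*(5/3) - 6/5/3)*288 = (-4 + ⅚ - 6*⅗)*288 = (-4 + ⅚ - 18/5)*288 = -203/30*288 = -9744/5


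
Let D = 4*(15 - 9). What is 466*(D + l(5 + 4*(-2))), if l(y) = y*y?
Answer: 15378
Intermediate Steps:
l(y) = y**2
D = 24 (D = 4*6 = 24)
466*(D + l(5 + 4*(-2))) = 466*(24 + (5 + 4*(-2))**2) = 466*(24 + (5 - 8)**2) = 466*(24 + (-3)**2) = 466*(24 + 9) = 466*33 = 15378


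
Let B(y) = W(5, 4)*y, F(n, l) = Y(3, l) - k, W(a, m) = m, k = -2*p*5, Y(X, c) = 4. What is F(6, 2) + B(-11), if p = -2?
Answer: -60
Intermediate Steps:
k = 20 (k = -2*(-2)*5 = 4*5 = 20)
F(n, l) = -16 (F(n, l) = 4 - 1*20 = 4 - 20 = -16)
B(y) = 4*y
F(6, 2) + B(-11) = -16 + 4*(-11) = -16 - 44 = -60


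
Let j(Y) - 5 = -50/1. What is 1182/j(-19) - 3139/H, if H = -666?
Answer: -71773/3330 ≈ -21.553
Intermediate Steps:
j(Y) = -45 (j(Y) = 5 - 50/1 = 5 - 50*1 = 5 - 50 = -45)
1182/j(-19) - 3139/H = 1182/(-45) - 3139/(-666) = 1182*(-1/45) - 3139*(-1/666) = -394/15 + 3139/666 = -71773/3330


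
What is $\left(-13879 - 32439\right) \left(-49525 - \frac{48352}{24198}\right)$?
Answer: $\frac{27755003180018}{12099} \approx 2.294 \cdot 10^{9}$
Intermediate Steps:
$\left(-13879 - 32439\right) \left(-49525 - \frac{48352}{24198}\right) = - 46318 \left(-49525 - \frac{24176}{12099}\right) = \left(-46318\right) \left(- \frac{599227151}{12099}\right) = \frac{27755003180018}{12099}$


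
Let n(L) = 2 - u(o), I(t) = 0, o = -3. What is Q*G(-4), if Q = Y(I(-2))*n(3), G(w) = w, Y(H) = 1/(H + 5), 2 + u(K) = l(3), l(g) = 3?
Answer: -4/5 ≈ -0.80000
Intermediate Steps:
u(K) = 1 (u(K) = -2 + 3 = 1)
Y(H) = 1/(5 + H)
n(L) = 1 (n(L) = 2 - 1*1 = 2 - 1 = 1)
Q = 1/5 (Q = 1/(5 + 0) = 1/5 ≈ 0.20000)
Q*G(-4) = (1/5)*(-4) = -4/5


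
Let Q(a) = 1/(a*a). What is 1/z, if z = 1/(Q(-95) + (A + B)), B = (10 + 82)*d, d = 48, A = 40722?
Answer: 407370451/9025 ≈ 45138.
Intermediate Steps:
B = 4416 (B = (10 + 82)*48 = 92*48 = 4416)
Q(a) = a⁻² (Q(a) = 1/(a²) = a⁻²)
z = 9025/407370451 (z = 1/((-95)⁻² + (40722 + 4416)) = 1/(1/9025 + 45138) = 1/(407370451/9025) = 9025/407370451 ≈ 2.2154e-5)
1/z = 1/(9025/407370451) = 407370451/9025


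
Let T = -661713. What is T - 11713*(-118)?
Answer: 720421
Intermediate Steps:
T - 11713*(-118) = -661713 - 11713*(-118) = -661713 + 1382134 = 720421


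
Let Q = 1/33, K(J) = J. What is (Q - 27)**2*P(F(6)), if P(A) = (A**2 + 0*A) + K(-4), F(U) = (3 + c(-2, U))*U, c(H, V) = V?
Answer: 2306595200/1089 ≈ 2.1181e+6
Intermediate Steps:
Q = 1/33 ≈ 0.030303
F(U) = U*(3 + U) (F(U) = (3 + U)*U = U*(3 + U))
P(A) = -4 + A**2 (P(A) = (A**2 + 0*A) - 4 = (A**2 + 0) - 4 = A**2 - 4 = -4 + A**2)
(Q - 27)**2*P(F(6)) = (1/33 - 27)**2*(-4 + (6*(3 + 6))**2) = (-890/33)**2*(-4 + (6*9)**2) = 792100*(-4 + 54**2)/1089 = 792100*(-4 + 2916)/1089 = (792100/1089)*2912 = 2306595200/1089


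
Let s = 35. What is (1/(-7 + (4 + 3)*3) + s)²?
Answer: 241081/196 ≈ 1230.0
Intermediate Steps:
(1/(-7 + (4 + 3)*3) + s)² = (1/(-7 + (4 + 3)*3) + 35)² = (1/(-7 + 7*3) + 35)² = (1/(-7 + 21) + 35)² = (1/14 + 35)² = (491/14)² = 241081/196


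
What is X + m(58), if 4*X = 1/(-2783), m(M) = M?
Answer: 645655/11132 ≈ 58.000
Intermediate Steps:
X = -1/11132 (X = (1/4)/(-2783) = (1/4)*(-1/2783) = -1/11132 ≈ -8.9831e-5)
X + m(58) = -1/11132 + 58 = 645655/11132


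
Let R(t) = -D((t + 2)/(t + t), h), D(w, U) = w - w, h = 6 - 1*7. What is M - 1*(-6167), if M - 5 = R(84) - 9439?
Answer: -3267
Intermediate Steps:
h = -1 (h = 6 - 7 = -1)
D(w, U) = 0
R(t) = 0 (R(t) = -1*0 = 0)
M = -9434 (M = 5 + (0 - 9439) = 5 - 9439 = -9434)
M - 1*(-6167) = -9434 - 1*(-6167) = -9434 + 6167 = -3267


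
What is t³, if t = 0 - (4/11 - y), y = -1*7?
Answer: -531441/1331 ≈ -399.28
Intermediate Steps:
y = -7
t = -81/11 (t = 0 - (4/11 - 1*(-7)) = 0 - (4*(1/11) + 7) = 0 - (4/11 + 7) = 0 - 1*81/11 = 0 - 81/11 = -81/11 ≈ -7.3636)
t³ = (-81/11)³ = -531441/1331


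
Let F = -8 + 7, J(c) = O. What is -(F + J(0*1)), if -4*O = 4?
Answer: 2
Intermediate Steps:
O = -1 (O = -1/4*4 = -1)
J(c) = -1
F = -1
-(F + J(0*1)) = -(-1 - 1) = -1*(-2) = 2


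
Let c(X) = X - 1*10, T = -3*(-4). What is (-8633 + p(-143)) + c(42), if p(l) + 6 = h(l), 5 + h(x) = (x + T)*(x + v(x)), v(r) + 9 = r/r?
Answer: 11169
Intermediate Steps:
v(r) = -8 (v(r) = -9 + r/r = -9 + 1 = -8)
T = 12
h(x) = -5 + (-8 + x)*(12 + x) (h(x) = -5 + (x + 12)*(x - 8) = -5 + (12 + x)*(-8 + x) = -5 + (-8 + x)*(12 + x))
c(X) = -10 + X (c(X) = X - 10 = -10 + X)
p(l) = -107 + l² + 4*l (p(l) = -6 + (-101 + l² + 4*l) = -107 + l² + 4*l)
(-8633 + p(-143)) + c(42) = (-8633 + (-107 + (-143)² + 4*(-143))) + (-10 + 42) = (-8633 + (-107 + 20449 - 572)) + 32 = (-8633 + 19770) + 32 = 11137 + 32 = 11169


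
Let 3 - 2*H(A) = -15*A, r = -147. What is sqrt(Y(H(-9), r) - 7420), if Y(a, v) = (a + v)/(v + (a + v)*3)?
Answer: I*sqrt(509319878)/262 ≈ 86.138*I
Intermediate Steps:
H(A) = 3/2 + 15*A/2 (H(A) = 3/2 - (-1)*15*A/2 = 3/2 - (-15)*A/2 = 3/2 + 15*A/2)
Y(a, v) = (a + v)/(3*a + 4*v) (Y(a, v) = (a + v)/(v + (3*a + 3*v)) = (a + v)/(3*a + 4*v))
sqrt(Y(H(-9), r) - 7420) = sqrt(((3/2 + (15/2)*(-9)) - 147)/(3*(3/2 + (15/2)*(-9)) + 4*(-147)) - 7420) = sqrt(((3/2 - 135/2) - 147)/(3*(3/2 - 135/2) - 588) - 7420) = sqrt((-66 - 147)/(3*(-66) - 588) - 7420) = sqrt(-213/(-198 - 588) - 7420) = sqrt(-213/(-786) - 7420) = sqrt(-1/786*(-213) - 7420) = sqrt(71/262 - 7420) = sqrt(-1943969/262) = I*sqrt(509319878)/262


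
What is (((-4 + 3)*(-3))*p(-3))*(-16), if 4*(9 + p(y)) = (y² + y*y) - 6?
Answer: 288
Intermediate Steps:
p(y) = -21/2 + y²/2 (p(y) = -9 + ((y² + y*y) - 6)/4 = -9 + ((y² + y²) - 6)/4 = -9 + (2*y² - 6)/4 = -9 + (-6 + 2*y²)/4 = -9 + (-3/2 + y²/2) = -21/2 + y²/2)
(((-4 + 3)*(-3))*p(-3))*(-16) = (((-4 + 3)*(-3))*(-21/2 + (½)*(-3)²))*(-16) = ((-1*(-3))*(-21/2 + (½)*9))*(-16) = (3*(-21/2 + 9/2))*(-16) = (3*(-6))*(-16) = -18*(-16) = 288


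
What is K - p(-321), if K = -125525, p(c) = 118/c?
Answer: -40293407/321 ≈ -1.2552e+5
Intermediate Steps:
K - p(-321) = -125525 - 118/(-321) = -125525 - 118*(-1)/321 = -125525 - 1*(-118/321) = -125525 + 118/321 = -40293407/321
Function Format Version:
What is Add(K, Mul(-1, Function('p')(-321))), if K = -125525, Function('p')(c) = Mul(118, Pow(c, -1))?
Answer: Rational(-40293407, 321) ≈ -1.2552e+5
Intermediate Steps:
Add(K, Mul(-1, Function('p')(-321))) = Add(-125525, Mul(-1, Mul(118, Pow(-321, -1)))) = Add(-125525, Mul(-1, Mul(118, Rational(-1, 321)))) = Add(-125525, Mul(-1, Rational(-118, 321))) = Add(-125525, Rational(118, 321)) = Rational(-40293407, 321)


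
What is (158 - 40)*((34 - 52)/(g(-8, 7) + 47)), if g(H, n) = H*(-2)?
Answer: -236/7 ≈ -33.714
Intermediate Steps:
g(H, n) = -2*H
(158 - 40)*((34 - 52)/(g(-8, 7) + 47)) = (158 - 40)*((34 - 52)/(-2*(-8) + 47)) = 118*(-18/(16 + 47)) = 118*(-18/63) = 118*(-18*1/63) = 118*(-2/7) = -236/7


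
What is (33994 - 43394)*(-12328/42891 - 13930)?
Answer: 5616349205200/42891 ≈ 1.3094e+8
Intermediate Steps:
(33994 - 43394)*(-12328/42891 - 13930) = -9400*(-12328*1/42891 - 13930) = -9400*(-12328/42891 - 13930) = -9400*(-597483958/42891) = 5616349205200/42891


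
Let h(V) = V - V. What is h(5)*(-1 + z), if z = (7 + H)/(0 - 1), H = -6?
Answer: 0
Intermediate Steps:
z = -1 (z = (7 - 6)/(0 - 1) = 1/(-1) = 1*(-1) = -1)
h(V) = 0
h(5)*(-1 + z) = 0*(-1 - 1) = 0*(-2) = 0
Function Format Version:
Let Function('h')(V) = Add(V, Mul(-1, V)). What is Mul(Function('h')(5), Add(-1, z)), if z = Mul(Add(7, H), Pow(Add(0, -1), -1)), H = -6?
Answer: 0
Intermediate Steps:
z = -1 (z = Mul(Add(7, -6), Pow(Add(0, -1), -1)) = Mul(1, Pow(-1, -1)) = Mul(1, -1) = -1)
Function('h')(V) = 0
Mul(Function('h')(5), Add(-1, z)) = Mul(0, Add(-1, -1)) = Mul(0, -2) = 0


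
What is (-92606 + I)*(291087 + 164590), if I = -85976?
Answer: -81375710014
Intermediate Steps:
(-92606 + I)*(291087 + 164590) = (-92606 - 85976)*(291087 + 164590) = -178582*455677 = -81375710014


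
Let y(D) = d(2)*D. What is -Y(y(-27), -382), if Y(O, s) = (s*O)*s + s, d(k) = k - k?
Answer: 382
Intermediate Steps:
d(k) = 0
y(D) = 0 (y(D) = 0*D = 0)
Y(O, s) = s + O*s**2 (Y(O, s) = (O*s)*s + s = O*s**2 + s = s + O*s**2)
-Y(y(-27), -382) = -(-382)*(1 + 0*(-382)) = -(-382)*(1 + 0) = -(-382) = -1*(-382) = 382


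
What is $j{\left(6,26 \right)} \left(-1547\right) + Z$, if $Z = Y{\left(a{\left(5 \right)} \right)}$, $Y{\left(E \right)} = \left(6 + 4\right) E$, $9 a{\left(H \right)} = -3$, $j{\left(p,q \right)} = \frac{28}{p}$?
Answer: $- \frac{21668}{3} \approx -7222.7$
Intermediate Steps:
$a{\left(H \right)} = - \frac{1}{3}$ ($a{\left(H \right)} = \frac{1}{9} \left(-3\right) = - \frac{1}{3}$)
$Y{\left(E \right)} = 10 E$
$Z = - \frac{10}{3}$ ($Z = 10 \left(- \frac{1}{3}\right) = - \frac{10}{3} \approx -3.3333$)
$j{\left(6,26 \right)} \left(-1547\right) + Z = \frac{28}{6} \left(-1547\right) - \frac{10}{3} = 28 \cdot \frac{1}{6} \left(-1547\right) - \frac{10}{3} = \frac{14}{3} \left(-1547\right) - \frac{10}{3} = - \frac{21658}{3} - \frac{10}{3} = - \frac{21668}{3}$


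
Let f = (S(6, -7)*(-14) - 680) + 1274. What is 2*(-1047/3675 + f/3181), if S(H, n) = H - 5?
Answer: -799338/3896725 ≈ -0.20513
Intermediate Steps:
S(H, n) = -5 + H
f = 580 (f = ((-5 + 6)*(-14) - 680) + 1274 = (1*(-14) - 680) + 1274 = (-14 - 680) + 1274 = -694 + 1274 = 580)
2*(-1047/3675 + f/3181) = 2*(-1047/3675 + 580/3181) = 2*(-1047*1/3675 + 580*(1/3181)) = 2*(-349/1225 + 580/3181) = 2*(-399669/3896725) = -799338/3896725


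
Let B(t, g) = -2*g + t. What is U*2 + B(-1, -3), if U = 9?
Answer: 23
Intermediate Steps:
B(t, g) = t - 2*g
U*2 + B(-1, -3) = 9*2 + (-1 - 2*(-3)) = 18 + (-1 + 6) = 18 + 5 = 23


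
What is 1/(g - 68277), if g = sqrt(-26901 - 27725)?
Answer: -6207/423800305 - I*sqrt(54626)/4661803355 ≈ -1.4646e-5 - 5.0136e-8*I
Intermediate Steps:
g = I*sqrt(54626) (g = sqrt(-54626) = I*sqrt(54626) ≈ 233.72*I)
1/(g - 68277) = 1/(I*sqrt(54626) - 68277) = 1/(-68277 + I*sqrt(54626))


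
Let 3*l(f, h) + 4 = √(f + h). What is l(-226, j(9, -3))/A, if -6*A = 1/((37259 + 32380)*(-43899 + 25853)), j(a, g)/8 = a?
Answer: -10053643152 + 2513410788*I*√154 ≈ -1.0054e+10 + 3.1191e+10*I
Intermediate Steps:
j(a, g) = 8*a
A = 1/7540232364 (A = -1/((-43899 + 25853)*(37259 + 32380))/6 = -1/(6*(69639*(-18046))) = -⅙/(-1256705394) = -⅙*(-1/1256705394) = 1/7540232364 ≈ 1.3262e-10)
l(f, h) = -4/3 + √(f + h)/3
l(-226, j(9, -3))/A = (-4/3 + √(-226 + 8*9)/3)/(1/7540232364) = (-4/3 + √(-226 + 72)/3)*7540232364 = (-4/3 + √(-154)/3)*7540232364 = (-4/3 + (I*√154)/3)*7540232364 = (-4/3 + I*√154/3)*7540232364 = -10053643152 + 2513410788*I*√154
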